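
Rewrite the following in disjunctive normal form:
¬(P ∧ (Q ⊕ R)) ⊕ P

¬(P ∧ (Q ⊕ R)) ⊕ P
≡ (¬(P ∧ (Q ⊕ R)) ∧ ¬P) ∨ (¬¬(P ∧ (Q ⊕ R)) ∧ P)   — expand ⊕
≡ (¬(P ∧ ((Q ∧ ¬R) ∨ (¬Q ∧ R))) ∧ ¬P) ∨ (¬¬(P ∧ (Q ⊕ R)) ∧ P)   — expand ⊕
≡ (¬(P ∧ ((Q ∧ ¬R) ∨ (¬Q ∧ R))) ∧ ¬P) ∨ (¬¬(P ∧ ((Q ∧ ¬R) ∨ (¬Q ∧ R))) ∧ P)   — expand ⊕
≡ ((¬P ∨ ¬((Q ∧ ¬R) ∨ (¬Q ∧ R))) ∧ ¬P) ∨ (¬¬(P ∧ ((Q ∧ ¬R) ∨ (¬Q ∧ R))) ∧ P)   — De Morgan
≡ ((¬P ∨ (¬(Q ∧ ¬R) ∧ ¬(¬Q ∧ R))) ∧ ¬P) ∨ (¬¬(P ∧ ((Q ∧ ¬R) ∨ (¬Q ∧ R))) ∧ P)   — De Morgan
≡ ((¬P ∨ ((¬Q ∨ ¬¬R) ∧ ¬(¬Q ∧ R))) ∧ ¬P) ∨ (¬¬(P ∧ ((Q ∧ ¬R) ∨ (¬Q ∧ R))) ∧ P)   — De Morgan
≡ ((¬P ∨ ((¬Q ∨ R) ∧ ¬(¬Q ∧ R))) ∧ ¬P) ∨ (¬¬(P ∧ ((Q ∧ ¬R) ∨ (¬Q ∧ R))) ∧ P)   — double negation
≡ ((¬P ∨ ((¬Q ∨ R) ∧ (¬¬Q ∨ ¬R))) ∧ ¬P) ∨ (¬¬(P ∧ ((Q ∧ ¬R) ∨ (¬Q ∧ R))) ∧ P)   — De Morgan
≡ ((¬P ∨ ((¬Q ∨ R) ∧ (Q ∨ ¬R))) ∧ ¬P) ∨ (¬¬(P ∧ ((Q ∧ ¬R) ∨ (¬Q ∧ R))) ∧ P)   — double negation
≡ ((¬P ∨ ((¬Q ∨ R) ∧ (Q ∨ ¬R))) ∧ ¬P) ∨ (P ∧ ((Q ∧ ¬R) ∨ (¬Q ∧ R)) ∧ P)   — double negation
≡ (¬P ∧ ¬P) ∨ (¬Q ∧ Q ∧ ¬P) ∨ (¬Q ∧ ¬R ∧ ¬P) ∨ (R ∧ Q ∧ ¬P) ∨ (R ∧ ¬R ∧ ¬P) ∨ (P ∧ Q ∧ ¬R ∧ P) ∨ (P ∧ ¬Q ∧ R ∧ P)   — distribute ∧ over ∨
≡ ¬P ∨ (P ∧ Q ∧ ¬R) ∨ (P ∧ ¬Q ∧ R)   — simplify

¬P ∨ (P ∧ Q ∧ ¬R) ∨ (P ∧ ¬Q ∧ R)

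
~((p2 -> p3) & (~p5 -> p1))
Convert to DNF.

(p2 & ~p3) | (~p5 & ~p1)

~((p2 -> p3) & (~p5 -> p1))
≡ ~((~p2 | p3) & (~p5 -> p1))   [eliminate ->]
≡ ~((~p2 | p3) & (~~p5 | p1))   [eliminate ->]
≡ ~(~p2 | p3) | ~(~~p5 | p1)   [De Morgan]
≡ (~~p2 & ~p3) | ~(~~p5 | p1)   [De Morgan]
≡ (p2 & ~p3) | ~(~~p5 | p1)   [double negation]
≡ (p2 & ~p3) | (~~~p5 & ~p1)   [De Morgan]
≡ (p2 & ~p3) | (~p5 & ~p1)   [double negation]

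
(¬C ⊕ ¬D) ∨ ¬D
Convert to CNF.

(¬C ⊕ ¬D) ∨ ¬D
≡ ((¬C ∨ ¬D) ∧ ¬(¬C ∧ ¬D)) ∨ ¬D   [expand ⊕]
≡ ((¬C ∨ ¬D) ∧ (¬¬C ∨ ¬¬D)) ∨ ¬D   [De Morgan]
≡ ((¬C ∨ ¬D) ∧ (C ∨ ¬¬D)) ∨ ¬D   [double negation]
≡ ((¬C ∨ ¬D) ∧ (C ∨ D)) ∨ ¬D   [double negation]
≡ (¬C ∨ ¬D ∨ ¬D) ∧ (C ∨ D ∨ ¬D)   [distribute ∨ over ∧]
≡ ¬C ∨ ¬D   [simplify]

¬C ∨ ¬D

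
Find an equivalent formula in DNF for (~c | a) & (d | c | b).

(~c & d) | (~c & b) | (a & d) | (a & c) | (a & b)

(~c | a) & (d | c | b)
≡ (~c & d) | (~c & c) | (~c & b) | (a & d) | (a & c) | (a & b)   — distribute & over |
≡ (~c & d) | (~c & b) | (a & d) | (a & c) | (a & b)   — simplify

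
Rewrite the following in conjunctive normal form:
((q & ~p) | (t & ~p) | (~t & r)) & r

(~p | ~t) & r

((q & ~p) | (t & ~p) | (~t & r)) & r
⇔ (q | t | ~t) & (q | t | r) & (q | ~p | ~t) & (q | ~p | r) & (~p | t | ~t) & (~p | t | r) & (~p | ~p | ~t) & (~p | ~p | r) & r   [distribute | over &]
⇔ (~p | ~t) & r   [simplify]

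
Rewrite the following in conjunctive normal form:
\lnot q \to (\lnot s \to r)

\lnot q \to (\lnot s \to r)
= \lnot \lnot q \lor (\lnot s \to r)   [eliminate \to]
= \lnot \lnot q \lor \lnot \lnot s \lor r   [eliminate \to]
= q \lor \lnot \lnot s \lor r   [double negation]
= q \lor s \lor r   [double negation]

q \lor s \lor r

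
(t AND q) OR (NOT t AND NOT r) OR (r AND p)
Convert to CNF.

(t OR NOT r OR p) AND (q OR NOT t OR r) AND (q OR NOT t OR p) AND (q OR NOT r OR p)

(t AND q) OR (NOT t AND NOT r) OR (r AND p)
≡ (t OR NOT t OR r) AND (t OR NOT t OR p) AND (t OR NOT r OR r) AND (t OR NOT r OR p) AND (q OR NOT t OR r) AND (q OR NOT t OR p) AND (q OR NOT r OR r) AND (q OR NOT r OR p)   [distribute OR over AND]
≡ (t OR NOT r OR p) AND (q OR NOT t OR r) AND (q OR NOT t OR p) AND (q OR NOT r OR p)   [simplify]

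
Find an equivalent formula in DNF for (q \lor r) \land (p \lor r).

(q \land p) \lor r

(q \lor r) \land (p \lor r)
≡ (q \land p) \lor (q \land r) \lor (r \land p) \lor (r \land r)   [distribute \land over \lor]
≡ (q \land p) \lor r   [simplify]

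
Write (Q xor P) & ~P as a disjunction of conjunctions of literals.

Q & ~P

(Q xor P) & ~P
≡ ((Q & ~P) | (~Q & P)) & ~P   [expand xor]
≡ (Q & ~P & ~P) | (~Q & P & ~P)   [distribute & over |]
≡ Q & ~P   [simplify]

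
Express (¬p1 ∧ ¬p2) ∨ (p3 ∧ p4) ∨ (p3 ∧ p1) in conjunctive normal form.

(¬p1 ∨ p3) ∧ (¬p2 ∨ p3) ∧ (¬p2 ∨ p4 ∨ p1)

(¬p1 ∧ ¬p2) ∨ (p3 ∧ p4) ∨ (p3 ∧ p1)
≡ (¬p1 ∨ p3 ∨ p3) ∧ (¬p1 ∨ p3 ∨ p1) ∧ (¬p1 ∨ p4 ∨ p3) ∧ (¬p1 ∨ p4 ∨ p1) ∧ (¬p2 ∨ p3 ∨ p3) ∧ (¬p2 ∨ p3 ∨ p1) ∧ (¬p2 ∨ p4 ∨ p3) ∧ (¬p2 ∨ p4 ∨ p1)
≡ (¬p1 ∨ p3) ∧ (¬p2 ∨ p3) ∧ (¬p2 ∨ p4 ∨ p1)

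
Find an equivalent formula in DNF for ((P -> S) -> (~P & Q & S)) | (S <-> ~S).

((P -> S) -> (~P & Q & S)) | (S <-> ~S)
⇔ ~(P -> S) | (~P & Q & S) | (S <-> ~S)   [eliminate ->]
⇔ ~(~P | S) | (~P & Q & S) | (S <-> ~S)   [eliminate ->]
⇔ ~(~P | S) | (~P & Q & S) | ((S -> ~S) & (~S -> S))   [eliminate <->]
⇔ ~(~P | S) | (~P & Q & S) | ((~S | ~S) & (~S -> S))   [eliminate ->]
⇔ ~(~P | S) | (~P & Q & S) | ((~S | ~S) & (~~S | S))   [eliminate ->]
⇔ (~~P & ~S) | (~P & Q & S) | ((~S | ~S) & (~~S | S))   [De Morgan]
⇔ (P & ~S) | (~P & Q & S) | ((~S | ~S) & (~~S | S))   [double negation]
⇔ (P & ~S) | (~P & Q & S) | ((~S | ~S) & (S | S))   [double negation]
⇔ (P & ~S) | (~P & Q & S) | (~S & S) | (~S & S) | (~S & S) | (~S & S)   [distribute & over |]
⇔ (P & ~S) | (~P & Q & S)   [simplify]

(P & ~S) | (~P & Q & S)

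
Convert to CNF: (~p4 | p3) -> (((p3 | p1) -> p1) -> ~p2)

(~p4 | p3) -> (((p3 | p1) -> p1) -> ~p2)
⇔ ~(~p4 | p3) | (((p3 | p1) -> p1) -> ~p2)   [eliminate ->]
⇔ ~(~p4 | p3) | ~((p3 | p1) -> p1) | ~p2   [eliminate ->]
⇔ ~(~p4 | p3) | ~(~(p3 | p1) | p1) | ~p2   [eliminate ->]
⇔ (~~p4 & ~p3) | ~(~(p3 | p1) | p1) | ~p2   [De Morgan]
⇔ (p4 & ~p3) | ~(~(p3 | p1) | p1) | ~p2   [double negation]
⇔ (p4 & ~p3) | (~~(p3 | p1) & ~p1) | ~p2   [De Morgan]
⇔ (p4 & ~p3) | ((p3 | p1) & ~p1) | ~p2   [double negation]
⇔ (p4 | p3 | p1 | ~p2) & (p4 | ~p1 | ~p2) & (~p3 | p3 | p1 | ~p2) & (~p3 | ~p1 | ~p2)   [distribute | over &]
⇔ (p4 | p3 | p1 | ~p2) & (p4 | ~p1 | ~p2) & (~p3 | ~p1 | ~p2)   [simplify]

(p4 | p3 | p1 | ~p2) & (p4 | ~p1 | ~p2) & (~p3 | ~p1 | ~p2)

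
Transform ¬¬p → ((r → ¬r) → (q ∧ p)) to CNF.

¬p ∨ r ∨ q

¬¬p → ((r → ¬r) → (q ∧ p))
= ¬¬¬p ∨ ((r → ¬r) → (q ∧ p))   — eliminate →
= ¬¬¬p ∨ ¬(r → ¬r) ∨ (q ∧ p)   — eliminate →
= ¬¬¬p ∨ ¬(¬r ∨ ¬r) ∨ (q ∧ p)   — eliminate →
= ¬p ∨ ¬(¬r ∨ ¬r) ∨ (q ∧ p)   — double negation
= ¬p ∨ (¬¬r ∧ ¬¬r) ∨ (q ∧ p)   — De Morgan
= ¬p ∨ (r ∧ ¬¬r) ∨ (q ∧ p)   — double negation
= ¬p ∨ (r ∧ r) ∨ (q ∧ p)   — double negation
= (¬p ∨ r ∨ q) ∧ (¬p ∨ r ∨ p) ∧ (¬p ∨ r ∨ q) ∧ (¬p ∨ r ∨ p)   — distribute ∨ over ∧
= ¬p ∨ r ∨ q   — simplify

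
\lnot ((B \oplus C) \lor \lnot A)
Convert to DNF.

(\lnot B \land \lnot C \land A) \lor (C \land B \land A)

\lnot ((B \oplus C) \lor \lnot A)
≡ \lnot ((B \land \lnot C) \lor (\lnot B \land C) \lor \lnot A)   [expand \oplus]
≡ \lnot (B \land \lnot C) \land \lnot (\lnot B \land C) \land \lnot \lnot A   [De Morgan]
≡ (\lnot B \lor \lnot \lnot C) \land \lnot (\lnot B \land C) \land \lnot \lnot A   [De Morgan]
≡ (\lnot B \lor C) \land \lnot (\lnot B \land C) \land \lnot \lnot A   [double negation]
≡ (\lnot B \lor C) \land (\lnot \lnot B \lor \lnot C) \land \lnot \lnot A   [De Morgan]
≡ (\lnot B \lor C) \land (B \lor \lnot C) \land \lnot \lnot A   [double negation]
≡ (\lnot B \lor C) \land (B \lor \lnot C) \land A   [double negation]
≡ (\lnot B \land B \land A) \lor (\lnot B \land \lnot C \land A) \lor (C \land B \land A) \lor (C \land \lnot C \land A)   [distribute \land over \lor]
≡ (\lnot B \land \lnot C \land A) \lor (C \land B \land A)   [simplify]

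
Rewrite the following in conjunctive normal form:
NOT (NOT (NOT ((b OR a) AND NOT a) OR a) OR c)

(NOT b OR a) AND NOT c

NOT (NOT (NOT ((b OR a) AND NOT a) OR a) OR c)
≡ NOT NOT (NOT ((b OR a) AND NOT a) OR a) AND NOT c
≡ (NOT ((b OR a) AND NOT a) OR a) AND NOT c
≡ (NOT (b OR a) OR NOT NOT a OR a) AND NOT c
≡ ((NOT b AND NOT a) OR NOT NOT a OR a) AND NOT c
≡ ((NOT b AND NOT a) OR a OR a) AND NOT c
≡ (NOT b OR a OR a) AND (NOT a OR a OR a) AND NOT c
≡ (NOT b OR a) AND NOT c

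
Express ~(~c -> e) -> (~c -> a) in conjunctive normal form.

c | e | a

~(~c -> e) -> (~c -> a)
⇔ ~~(~c -> e) | (~c -> a)   [eliminate ->]
⇔ ~~(~~c | e) | (~c -> a)   [eliminate ->]
⇔ ~~(~~c | e) | ~~c | a   [eliminate ->]
⇔ ~~c | e | ~~c | a   [double negation]
⇔ c | e | ~~c | a   [double negation]
⇔ c | e | c | a   [double negation]
⇔ c | e | a   [simplify]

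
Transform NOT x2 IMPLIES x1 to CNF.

NOT x2 IMPLIES x1
≡ NOT NOT x2 OR x1
≡ x2 OR x1

x2 OR x1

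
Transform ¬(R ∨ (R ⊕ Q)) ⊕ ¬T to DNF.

¬(R ∨ (R ⊕ Q)) ⊕ ¬T
≡ (¬(R ∨ (R ⊕ Q)) ∧ ¬¬T) ∨ (¬¬(R ∨ (R ⊕ Q)) ∧ ¬T)   [expand ⊕]
≡ (¬(R ∨ (R ∧ ¬Q) ∨ (¬R ∧ Q)) ∧ ¬¬T) ∨ (¬¬(R ∨ (R ⊕ Q)) ∧ ¬T)   [expand ⊕]
≡ (¬(R ∨ (R ∧ ¬Q) ∨ (¬R ∧ Q)) ∧ ¬¬T) ∨ (¬¬(R ∨ (R ∧ ¬Q) ∨ (¬R ∧ Q)) ∧ ¬T)   [expand ⊕]
≡ (¬R ∧ ¬(R ∧ ¬Q) ∧ ¬(¬R ∧ Q) ∧ ¬¬T) ∨ (¬¬(R ∨ (R ∧ ¬Q) ∨ (¬R ∧ Q)) ∧ ¬T)   [De Morgan]
≡ (¬R ∧ (¬R ∨ ¬¬Q) ∧ ¬(¬R ∧ Q) ∧ ¬¬T) ∨ (¬¬(R ∨ (R ∧ ¬Q) ∨ (¬R ∧ Q)) ∧ ¬T)   [De Morgan]
≡ (¬R ∧ (¬R ∨ Q) ∧ ¬(¬R ∧ Q) ∧ ¬¬T) ∨ (¬¬(R ∨ (R ∧ ¬Q) ∨ (¬R ∧ Q)) ∧ ¬T)   [double negation]
≡ (¬R ∧ (¬R ∨ Q) ∧ (¬¬R ∨ ¬Q) ∧ ¬¬T) ∨ (¬¬(R ∨ (R ∧ ¬Q) ∨ (¬R ∧ Q)) ∧ ¬T)   [De Morgan]
≡ (¬R ∧ (¬R ∨ Q) ∧ (R ∨ ¬Q) ∧ ¬¬T) ∨ (¬¬(R ∨ (R ∧ ¬Q) ∨ (¬R ∧ Q)) ∧ ¬T)   [double negation]
≡ (¬R ∧ (¬R ∨ Q) ∧ (R ∨ ¬Q) ∧ T) ∨ (¬¬(R ∨ (R ∧ ¬Q) ∨ (¬R ∧ Q)) ∧ ¬T)   [double negation]
≡ (¬R ∧ (¬R ∨ Q) ∧ (R ∨ ¬Q) ∧ T) ∨ ((R ∨ (R ∧ ¬Q) ∨ (¬R ∧ Q)) ∧ ¬T)   [double negation]
≡ (¬R ∧ ¬R ∧ R ∧ T) ∨ (¬R ∧ ¬R ∧ ¬Q ∧ T) ∨ (¬R ∧ Q ∧ R ∧ T) ∨ (¬R ∧ Q ∧ ¬Q ∧ T) ∨ (R ∧ ¬T) ∨ (R ∧ ¬Q ∧ ¬T) ∨ (¬R ∧ Q ∧ ¬T)   [distribute ∧ over ∨]
≡ (¬R ∧ ¬Q ∧ T) ∨ (R ∧ ¬T) ∨ (¬R ∧ Q ∧ ¬T)   [simplify]

(¬R ∧ ¬Q ∧ T) ∨ (R ∧ ¬T) ∨ (¬R ∧ Q ∧ ¬T)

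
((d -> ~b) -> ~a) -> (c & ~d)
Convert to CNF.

((d -> ~b) -> ~a) -> (c & ~d)
⇔ ~((d -> ~b) -> ~a) | (c & ~d)   (eliminate ->)
⇔ ~(~(d -> ~b) | ~a) | (c & ~d)   (eliminate ->)
⇔ ~(~(~d | ~b) | ~a) | (c & ~d)   (eliminate ->)
⇔ (~~(~d | ~b) & ~~a) | (c & ~d)   (De Morgan)
⇔ ((~d | ~b) & ~~a) | (c & ~d)   (double negation)
⇔ ((~d | ~b) & a) | (c & ~d)   (double negation)
⇔ (~d | ~b | c) & (~d | ~b | ~d) & (a | c) & (a | ~d)   (distribute | over &)
⇔ (~d | ~b) & (a | c) & (a | ~d)   (simplify)

(~d | ~b) & (a | c) & (a | ~d)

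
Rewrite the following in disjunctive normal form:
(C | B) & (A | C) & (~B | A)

(C & A) | (C & ~B) | (B & A)

(C | B) & (A | C) & (~B | A)
≡ (C & A & ~B) | (C & A & A) | (C & C & ~B) | (C & C & A) | (B & A & ~B) | (B & A & A) | (B & C & ~B) | (B & C & A)   [distribute & over |]
≡ (C & A) | (C & ~B) | (B & A)   [simplify]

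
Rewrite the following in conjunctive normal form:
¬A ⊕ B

(¬A ∨ B) ∧ (A ∨ ¬B)

¬A ⊕ B
≡ (¬A ∨ B) ∧ ¬(¬A ∧ B)   [expand ⊕]
≡ (¬A ∨ B) ∧ (¬¬A ∨ ¬B)   [De Morgan]
≡ (¬A ∨ B) ∧ (A ∨ ¬B)   [double negation]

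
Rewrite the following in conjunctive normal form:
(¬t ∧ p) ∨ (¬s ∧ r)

(¬t ∨ ¬s) ∧ (¬t ∨ r) ∧ (p ∨ ¬s) ∧ (p ∨ r)

(¬t ∧ p) ∨ (¬s ∧ r)
≡ (¬t ∨ ¬s) ∧ (¬t ∨ r) ∧ (p ∨ ¬s) ∧ (p ∨ r)   [distribute ∨ over ∧]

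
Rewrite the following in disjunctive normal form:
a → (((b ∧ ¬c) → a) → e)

a → (((b ∧ ¬c) → a) → e)
≡ ¬a ∨ (((b ∧ ¬c) → a) → e)   [eliminate →]
≡ ¬a ∨ ¬((b ∧ ¬c) → a) ∨ e   [eliminate →]
≡ ¬a ∨ ¬(¬(b ∧ ¬c) ∨ a) ∨ e   [eliminate →]
≡ ¬a ∨ (¬¬(b ∧ ¬c) ∧ ¬a) ∨ e   [De Morgan]
≡ ¬a ∨ (b ∧ ¬c ∧ ¬a) ∨ e   [double negation]
≡ ¬a ∨ e   [simplify]

¬a ∨ e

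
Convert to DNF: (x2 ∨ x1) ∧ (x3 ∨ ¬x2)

(x2 ∨ x1) ∧ (x3 ∨ ¬x2)
≡ (x2 ∧ x3) ∨ (x2 ∧ ¬x2) ∨ (x1 ∧ x3) ∨ (x1 ∧ ¬x2)
≡ (x2 ∧ x3) ∨ (x1 ∧ x3) ∨ (x1 ∧ ¬x2)

(x2 ∧ x3) ∨ (x1 ∧ x3) ∨ (x1 ∧ ¬x2)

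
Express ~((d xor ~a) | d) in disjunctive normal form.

~((d xor ~a) | d)
⇔ ~((d & ~~a) | (~d & ~a) | d)   [expand xor]
⇔ ~(d & ~~a) & ~(~d & ~a) & ~d   [De Morgan]
⇔ (~d | ~~~a) & ~(~d & ~a) & ~d   [De Morgan]
⇔ (~d | ~a) & ~(~d & ~a) & ~d   [double negation]
⇔ (~d | ~a) & (~~d | ~~a) & ~d   [De Morgan]
⇔ (~d | ~a) & (d | ~~a) & ~d   [double negation]
⇔ (~d | ~a) & (d | a) & ~d   [double negation]
⇔ (~d & d & ~d) | (~d & a & ~d) | (~a & d & ~d) | (~a & a & ~d)   [distribute & over |]
⇔ ~d & a   [simplify]

~d & a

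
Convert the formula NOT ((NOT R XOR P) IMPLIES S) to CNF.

NOT ((NOT R XOR P) IMPLIES S)
≡ NOT (NOT (NOT R XOR P) OR S)   (eliminate IMPLIES)
≡ NOT (NOT ((NOT R OR P) AND NOT (NOT R AND P)) OR S)   (expand XOR)
≡ NOT NOT ((NOT R OR P) AND NOT (NOT R AND P)) AND NOT S   (De Morgan)
≡ (NOT R OR P) AND NOT (NOT R AND P) AND NOT S   (double negation)
≡ (NOT R OR P) AND (NOT NOT R OR NOT P) AND NOT S   (De Morgan)
≡ (NOT R OR P) AND (R OR NOT P) AND NOT S   (double negation)

(NOT R OR P) AND (R OR NOT P) AND NOT S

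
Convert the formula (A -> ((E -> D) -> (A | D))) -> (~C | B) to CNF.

(A | ~C | B) & (~E | D | ~C | B) & (~A | ~C | B) & (~D | ~C | B)

(A -> ((E -> D) -> (A | D))) -> (~C | B)
= ~(A -> ((E -> D) -> (A | D))) | ~C | B   — eliminate ->
= ~(~A | ((E -> D) -> (A | D))) | ~C | B   — eliminate ->
= ~(~A | ~(E -> D) | A | D) | ~C | B   — eliminate ->
= ~(~A | ~(~E | D) | A | D) | ~C | B   — eliminate ->
= (~~A & ~~(~E | D) & ~A & ~D) | ~C | B   — De Morgan
= (A & ~~(~E | D) & ~A & ~D) | ~C | B   — double negation
= (A & (~E | D) & ~A & ~D) | ~C | B   — double negation
= (A | ~C | B) & (~E | D | ~C | B) & (~A | ~C | B) & (~D | ~C | B)   — distribute | over &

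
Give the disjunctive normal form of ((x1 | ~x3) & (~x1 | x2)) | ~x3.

((x1 | ~x3) & (~x1 | x2)) | ~x3
= (x1 & ~x1) | (x1 & x2) | (~x3 & ~x1) | (~x3 & x2) | ~x3   [distribute & over |]
= (x1 & x2) | ~x3   [simplify]

(x1 & x2) | ~x3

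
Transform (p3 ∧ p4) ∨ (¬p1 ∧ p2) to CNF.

(p3 ∨ ¬p1) ∧ (p3 ∨ p2) ∧ (p4 ∨ ¬p1) ∧ (p4 ∨ p2)

(p3 ∧ p4) ∨ (¬p1 ∧ p2)
= (p3 ∨ ¬p1) ∧ (p3 ∨ p2) ∧ (p4 ∨ ¬p1) ∧ (p4 ∨ p2)   (distribute ∨ over ∧)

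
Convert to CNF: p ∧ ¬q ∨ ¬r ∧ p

p ∧ ¬q ∨ ¬r ∧ p
≡ (p ∨ ¬r) ∧ (p ∨ p) ∧ (¬q ∨ ¬r) ∧ (¬q ∨ p)
≡ p ∧ (¬q ∨ ¬r)

p ∧ (¬q ∨ ¬r)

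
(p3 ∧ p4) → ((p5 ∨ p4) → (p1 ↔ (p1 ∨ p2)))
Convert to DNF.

(p3 ∧ p4) → ((p5 ∨ p4) → (p1 ↔ (p1 ∨ p2)))
≡ ¬(p3 ∧ p4) ∨ ((p5 ∨ p4) → (p1 ↔ (p1 ∨ p2)))   — eliminate →
≡ ¬(p3 ∧ p4) ∨ ¬(p5 ∨ p4) ∨ (p1 ↔ (p1 ∨ p2))   — eliminate →
≡ ¬(p3 ∧ p4) ∨ ¬(p5 ∨ p4) ∨ ((p1 → (p1 ∨ p2)) ∧ ((p1 ∨ p2) → p1))   — eliminate ↔
≡ ¬(p3 ∧ p4) ∨ ¬(p5 ∨ p4) ∨ ((¬p1 ∨ p1 ∨ p2) ∧ ((p1 ∨ p2) → p1))   — eliminate →
≡ ¬(p3 ∧ p4) ∨ ¬(p5 ∨ p4) ∨ ((¬p1 ∨ p1 ∨ p2) ∧ (¬(p1 ∨ p2) ∨ p1))   — eliminate →
≡ ¬p3 ∨ ¬p4 ∨ ¬(p5 ∨ p4) ∨ ((¬p1 ∨ p1 ∨ p2) ∧ (¬(p1 ∨ p2) ∨ p1))   — De Morgan
≡ ¬p3 ∨ ¬p4 ∨ (¬p5 ∧ ¬p4) ∨ ((¬p1 ∨ p1 ∨ p2) ∧ (¬(p1 ∨ p2) ∨ p1))   — De Morgan
≡ ¬p3 ∨ ¬p4 ∨ (¬p5 ∧ ¬p4) ∨ ((¬p1 ∨ p1 ∨ p2) ∧ ((¬p1 ∧ ¬p2) ∨ p1))   — De Morgan
≡ ¬p3 ∨ ¬p4 ∨ (¬p5 ∧ ¬p4) ∨ (¬p1 ∧ ¬p1 ∧ ¬p2) ∨ (¬p1 ∧ p1) ∨ (p1 ∧ ¬p1 ∧ ¬p2) ∨ (p1 ∧ p1) ∨ (p2 ∧ ¬p1 ∧ ¬p2) ∨ (p2 ∧ p1)   — distribute ∧ over ∨
≡ ¬p3 ∨ ¬p4 ∨ (¬p1 ∧ ¬p2) ∨ p1   — simplify

¬p3 ∨ ¬p4 ∨ (¬p1 ∧ ¬p2) ∨ p1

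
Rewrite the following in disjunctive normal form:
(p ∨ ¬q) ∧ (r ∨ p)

p ∨ (¬q ∧ r)

(p ∨ ¬q) ∧ (r ∨ p)
≡ (p ∧ r) ∨ (p ∧ p) ∨ (¬q ∧ r) ∨ (¬q ∧ p)   (distribute ∧ over ∨)
≡ p ∨ (¬q ∧ r)   (simplify)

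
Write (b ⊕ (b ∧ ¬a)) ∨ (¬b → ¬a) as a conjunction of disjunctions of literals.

b ∨ ¬a

(b ⊕ (b ∧ ¬a)) ∨ (¬b → ¬a)
⇔ ((b ∨ (b ∧ ¬a)) ∧ ¬(b ∧ b ∧ ¬a)) ∨ (¬b → ¬a)
⇔ ((b ∨ (b ∧ ¬a)) ∧ ¬(b ∧ b ∧ ¬a)) ∨ ¬¬b ∨ ¬a
⇔ ((b ∨ (b ∧ ¬a)) ∧ (¬b ∨ ¬b ∨ ¬¬a)) ∨ ¬¬b ∨ ¬a
⇔ ((b ∨ (b ∧ ¬a)) ∧ (¬b ∨ ¬b ∨ a)) ∨ ¬¬b ∨ ¬a
⇔ ((b ∨ (b ∧ ¬a)) ∧ (¬b ∨ ¬b ∨ a)) ∨ b ∨ ¬a
⇔ (b ∨ b ∨ b ∨ ¬a) ∧ (b ∨ ¬a ∨ b ∨ ¬a) ∧ (¬b ∨ ¬b ∨ a ∨ b ∨ ¬a)
⇔ b ∨ ¬a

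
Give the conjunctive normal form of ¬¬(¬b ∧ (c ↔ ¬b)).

¬b ∧ (b ∨ c)

¬¬(¬b ∧ (c ↔ ¬b))
≡ ¬¬(¬b ∧ (c → ¬b) ∧ (¬b → c))   [eliminate ↔]
≡ ¬¬(¬b ∧ (¬c ∨ ¬b) ∧ (¬b → c))   [eliminate →]
≡ ¬¬(¬b ∧ (¬c ∨ ¬b) ∧ (¬¬b ∨ c))   [eliminate →]
≡ ¬b ∧ (¬c ∨ ¬b) ∧ (¬¬b ∨ c)   [double negation]
≡ ¬b ∧ (¬c ∨ ¬b) ∧ (b ∨ c)   [double negation]
≡ ¬b ∧ (b ∨ c)   [simplify]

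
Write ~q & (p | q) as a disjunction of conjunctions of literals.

~q & (p | q)
≡ (~q & p) | (~q & q)   — distribute & over |
≡ ~q & p   — simplify

~q & p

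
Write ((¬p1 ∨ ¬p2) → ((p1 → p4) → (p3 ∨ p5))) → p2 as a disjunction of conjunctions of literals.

((¬p1 ∨ ¬p2) → ((p1 → p4) → (p3 ∨ p5))) → p2
≡ ¬((¬p1 ∨ ¬p2) → ((p1 → p4) → (p3 ∨ p5))) ∨ p2   — eliminate →
≡ ¬(¬(¬p1 ∨ ¬p2) ∨ ((p1 → p4) → (p3 ∨ p5))) ∨ p2   — eliminate →
≡ ¬(¬(¬p1 ∨ ¬p2) ∨ ¬(p1 → p4) ∨ p3 ∨ p5) ∨ p2   — eliminate →
≡ ¬(¬(¬p1 ∨ ¬p2) ∨ ¬(¬p1 ∨ p4) ∨ p3 ∨ p5) ∨ p2   — eliminate →
≡ (¬¬(¬p1 ∨ ¬p2) ∧ ¬¬(¬p1 ∨ p4) ∧ ¬p3 ∧ ¬p5) ∨ p2   — De Morgan
≡ ((¬p1 ∨ ¬p2) ∧ ¬¬(¬p1 ∨ p4) ∧ ¬p3 ∧ ¬p5) ∨ p2   — double negation
≡ ((¬p1 ∨ ¬p2) ∧ (¬p1 ∨ p4) ∧ ¬p3 ∧ ¬p5) ∨ p2   — double negation
≡ (¬p1 ∧ ¬p1 ∧ ¬p3 ∧ ¬p5) ∨ (¬p1 ∧ p4 ∧ ¬p3 ∧ ¬p5) ∨ (¬p2 ∧ ¬p1 ∧ ¬p3 ∧ ¬p5) ∨ (¬p2 ∧ p4 ∧ ¬p3 ∧ ¬p5) ∨ p2   — distribute ∧ over ∨
≡ (¬p1 ∧ ¬p3 ∧ ¬p5) ∨ (¬p2 ∧ p4 ∧ ¬p3 ∧ ¬p5) ∨ p2   — simplify

(¬p1 ∧ ¬p3 ∧ ¬p5) ∨ (¬p2 ∧ p4 ∧ ¬p3 ∧ ¬p5) ∨ p2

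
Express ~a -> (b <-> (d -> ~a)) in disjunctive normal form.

~a -> (b <-> (d -> ~a))
≡ ~~a | (b <-> (d -> ~a))   [eliminate ->]
≡ ~~a | ((b -> (d -> ~a)) & ((d -> ~a) -> b))   [eliminate <->]
≡ ~~a | ((~b | (d -> ~a)) & ((d -> ~a) -> b))   [eliminate ->]
≡ ~~a | ((~b | ~d | ~a) & ((d -> ~a) -> b))   [eliminate ->]
≡ ~~a | ((~b | ~d | ~a) & (~(d -> ~a) | b))   [eliminate ->]
≡ ~~a | ((~b | ~d | ~a) & (~(~d | ~a) | b))   [eliminate ->]
≡ a | ((~b | ~d | ~a) & (~(~d | ~a) | b))   [double negation]
≡ a | ((~b | ~d | ~a) & ((~~d & ~~a) | b))   [De Morgan]
≡ a | ((~b | ~d | ~a) & ((d & ~~a) | b))   [double negation]
≡ a | ((~b | ~d | ~a) & ((d & a) | b))   [double negation]
≡ a | (~b & d & a) | (~b & b) | (~d & d & a) | (~d & b) | (~a & d & a) | (~a & b)   [distribute & over |]
≡ a | (~d & b) | (~a & b)   [simplify]

a | (~d & b) | (~a & b)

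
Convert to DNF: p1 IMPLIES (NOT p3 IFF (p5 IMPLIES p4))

NOT p1 OR (p3 AND p5 AND NOT p4) OR (NOT p5 AND NOT p3) OR (p4 AND NOT p3)

p1 IMPLIES (NOT p3 IFF (p5 IMPLIES p4))
⇔ NOT p1 OR (NOT p3 IFF (p5 IMPLIES p4))   — eliminate IMPLIES
⇔ NOT p1 OR ((NOT p3 IMPLIES (p5 IMPLIES p4)) AND ((p5 IMPLIES p4) IMPLIES NOT p3))   — eliminate IFF
⇔ NOT p1 OR ((NOT NOT p3 OR (p5 IMPLIES p4)) AND ((p5 IMPLIES p4) IMPLIES NOT p3))   — eliminate IMPLIES
⇔ NOT p1 OR ((NOT NOT p3 OR NOT p5 OR p4) AND ((p5 IMPLIES p4) IMPLIES NOT p3))   — eliminate IMPLIES
⇔ NOT p1 OR ((NOT NOT p3 OR NOT p5 OR p4) AND (NOT (p5 IMPLIES p4) OR NOT p3))   — eliminate IMPLIES
⇔ NOT p1 OR ((NOT NOT p3 OR NOT p5 OR p4) AND (NOT (NOT p5 OR p4) OR NOT p3))   — eliminate IMPLIES
⇔ NOT p1 OR ((p3 OR NOT p5 OR p4) AND (NOT (NOT p5 OR p4) OR NOT p3))   — double negation
⇔ NOT p1 OR ((p3 OR NOT p5 OR p4) AND ((NOT NOT p5 AND NOT p4) OR NOT p3))   — De Morgan
⇔ NOT p1 OR ((p3 OR NOT p5 OR p4) AND ((p5 AND NOT p4) OR NOT p3))   — double negation
⇔ NOT p1 OR (p3 AND p5 AND NOT p4) OR (p3 AND NOT p3) OR (NOT p5 AND p5 AND NOT p4) OR (NOT p5 AND NOT p3) OR (p4 AND p5 AND NOT p4) OR (p4 AND NOT p3)   — distribute AND over OR
⇔ NOT p1 OR (p3 AND p5 AND NOT p4) OR (NOT p5 AND NOT p3) OR (p4 AND NOT p3)   — simplify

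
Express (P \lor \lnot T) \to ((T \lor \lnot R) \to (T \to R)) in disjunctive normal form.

(\lnot P \land T) \lor \lnot T \lor R

(P \lor \lnot T) \to ((T \lor \lnot R) \to (T \to R))
⇔ \lnot (P \lor \lnot T) \lor ((T \lor \lnot R) \to (T \to R))   [eliminate \to]
⇔ \lnot (P \lor \lnot T) \lor \lnot (T \lor \lnot R) \lor (T \to R)   [eliminate \to]
⇔ \lnot (P \lor \lnot T) \lor \lnot (T \lor \lnot R) \lor \lnot T \lor R   [eliminate \to]
⇔ (\lnot P \land \lnot \lnot T) \lor \lnot (T \lor \lnot R) \lor \lnot T \lor R   [De Morgan]
⇔ (\lnot P \land T) \lor \lnot (T \lor \lnot R) \lor \lnot T \lor R   [double negation]
⇔ (\lnot P \land T) \lor (\lnot T \land \lnot \lnot R) \lor \lnot T \lor R   [De Morgan]
⇔ (\lnot P \land T) \lor (\lnot T \land R) \lor \lnot T \lor R   [double negation]
⇔ (\lnot P \land T) \lor \lnot T \lor R   [simplify]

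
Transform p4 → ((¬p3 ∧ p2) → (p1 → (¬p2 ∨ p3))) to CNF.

p4 → ((¬p3 ∧ p2) → (p1 → (¬p2 ∨ p3)))
≡ ¬p4 ∨ ((¬p3 ∧ p2) → (p1 → (¬p2 ∨ p3)))   [eliminate →]
≡ ¬p4 ∨ ¬(¬p3 ∧ p2) ∨ (p1 → (¬p2 ∨ p3))   [eliminate →]
≡ ¬p4 ∨ ¬(¬p3 ∧ p2) ∨ ¬p1 ∨ ¬p2 ∨ p3   [eliminate →]
≡ ¬p4 ∨ ¬¬p3 ∨ ¬p2 ∨ ¬p1 ∨ ¬p2 ∨ p3   [De Morgan]
≡ ¬p4 ∨ p3 ∨ ¬p2 ∨ ¬p1 ∨ ¬p2 ∨ p3   [double negation]
≡ ¬p4 ∨ p3 ∨ ¬p2 ∨ ¬p1   [simplify]

¬p4 ∨ p3 ∨ ¬p2 ∨ ¬p1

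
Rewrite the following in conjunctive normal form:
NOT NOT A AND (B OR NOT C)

A AND (B OR NOT C)

NOT NOT A AND (B OR NOT C)
⇔ A AND (B OR NOT C)   — double negation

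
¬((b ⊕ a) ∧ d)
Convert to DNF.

¬((b ⊕ a) ∧ d)
⇔ ¬(((b ∧ ¬a) ∨ (¬b ∧ a)) ∧ d)   — expand ⊕
⇔ ¬((b ∧ ¬a) ∨ (¬b ∧ a)) ∨ ¬d   — De Morgan
⇔ (¬(b ∧ ¬a) ∧ ¬(¬b ∧ a)) ∨ ¬d   — De Morgan
⇔ ((¬b ∨ ¬¬a) ∧ ¬(¬b ∧ a)) ∨ ¬d   — De Morgan
⇔ ((¬b ∨ a) ∧ ¬(¬b ∧ a)) ∨ ¬d   — double negation
⇔ ((¬b ∨ a) ∧ (¬¬b ∨ ¬a)) ∨ ¬d   — De Morgan
⇔ ((¬b ∨ a) ∧ (b ∨ ¬a)) ∨ ¬d   — double negation
⇔ (¬b ∧ b) ∨ (¬b ∧ ¬a) ∨ (a ∧ b) ∨ (a ∧ ¬a) ∨ ¬d   — distribute ∧ over ∨
⇔ (¬b ∧ ¬a) ∨ (a ∧ b) ∨ ¬d   — simplify

(¬b ∧ ¬a) ∨ (a ∧ b) ∨ ¬d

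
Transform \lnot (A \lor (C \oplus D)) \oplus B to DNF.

\lnot A \land \lnot C \land \lnot D \land \lnot B \lor \lnot A \land D \land C \land \lnot B \lor A \land B \lor C \land \lnot D \land B \lor \lnot C \land D \land B

\lnot (A \lor (C \oplus D)) \oplus B
≡ \lnot (A \lor (C \oplus D)) \land \lnot B \lor \lnot \lnot (A \lor (C \oplus D)) \land B
≡ \lnot (A \lor C \land \lnot D \lor \lnot C \land D) \land \lnot B \lor \lnot \lnot (A \lor (C \oplus D)) \land B
≡ \lnot (A \lor C \land \lnot D \lor \lnot C \land D) \land \lnot B \lor \lnot \lnot (A \lor C \land \lnot D \lor \lnot C \land D) \land B
≡ \lnot A \land \lnot (C \land \lnot D) \land \lnot (\lnot C \land D) \land \lnot B \lor \lnot \lnot (A \lor C \land \lnot D \lor \lnot C \land D) \land B
≡ \lnot A \land (\lnot C \lor \lnot \lnot D) \land \lnot (\lnot C \land D) \land \lnot B \lor \lnot \lnot (A \lor C \land \lnot D \lor \lnot C \land D) \land B
≡ \lnot A \land (\lnot C \lor D) \land \lnot (\lnot C \land D) \land \lnot B \lor \lnot \lnot (A \lor C \land \lnot D \lor \lnot C \land D) \land B
≡ \lnot A \land (\lnot C \lor D) \land (\lnot \lnot C \lor \lnot D) \land \lnot B \lor \lnot \lnot (A \lor C \land \lnot D \lor \lnot C \land D) \land B
≡ \lnot A \land (\lnot C \lor D) \land (C \lor \lnot D) \land \lnot B \lor \lnot \lnot (A \lor C \land \lnot D \lor \lnot C \land D) \land B
≡ \lnot A \land (\lnot C \lor D) \land (C \lor \lnot D) \land \lnot B \lor (A \lor C \land \lnot D \lor \lnot C \land D) \land B
≡ \lnot A \land \lnot C \land C \land \lnot B \lor \lnot A \land \lnot C \land \lnot D \land \lnot B \lor \lnot A \land D \land C \land \lnot B \lor \lnot A \land D \land \lnot D \land \lnot B \lor A \land B \lor C \land \lnot D \land B \lor \lnot C \land D \land B
≡ \lnot A \land \lnot C \land \lnot D \land \lnot B \lor \lnot A \land D \land C \land \lnot B \lor A \land B \lor C \land \lnot D \land B \lor \lnot C \land D \land B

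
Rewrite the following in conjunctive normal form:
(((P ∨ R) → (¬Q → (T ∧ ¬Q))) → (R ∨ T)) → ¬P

(¬P ∨ Q ∨ T) ∧ (¬R ∨ ¬P) ∧ (¬T ∨ ¬P)

(((P ∨ R) → (¬Q → (T ∧ ¬Q))) → (R ∨ T)) → ¬P
⇔ ¬(((P ∨ R) → (¬Q → (T ∧ ¬Q))) → (R ∨ T)) ∨ ¬P
⇔ ¬(¬((P ∨ R) → (¬Q → (T ∧ ¬Q))) ∨ R ∨ T) ∨ ¬P
⇔ ¬(¬(¬(P ∨ R) ∨ (¬Q → (T ∧ ¬Q))) ∨ R ∨ T) ∨ ¬P
⇔ ¬(¬(¬(P ∨ R) ∨ ¬¬Q ∨ (T ∧ ¬Q)) ∨ R ∨ T) ∨ ¬P
⇔ (¬¬(¬(P ∨ R) ∨ ¬¬Q ∨ (T ∧ ¬Q)) ∧ ¬R ∧ ¬T) ∨ ¬P
⇔ ((¬(P ∨ R) ∨ ¬¬Q ∨ (T ∧ ¬Q)) ∧ ¬R ∧ ¬T) ∨ ¬P
⇔ (((¬P ∧ ¬R) ∨ ¬¬Q ∨ (T ∧ ¬Q)) ∧ ¬R ∧ ¬T) ∨ ¬P
⇔ (((¬P ∧ ¬R) ∨ Q ∨ (T ∧ ¬Q)) ∧ ¬R ∧ ¬T) ∨ ¬P
⇔ (¬P ∨ Q ∨ T ∨ ¬P) ∧ (¬P ∨ Q ∨ ¬Q ∨ ¬P) ∧ (¬R ∨ Q ∨ T ∨ ¬P) ∧ (¬R ∨ Q ∨ ¬Q ∨ ¬P) ∧ (¬R ∨ ¬P) ∧ (¬T ∨ ¬P)
⇔ (¬P ∨ Q ∨ T) ∧ (¬R ∨ ¬P) ∧ (¬T ∨ ¬P)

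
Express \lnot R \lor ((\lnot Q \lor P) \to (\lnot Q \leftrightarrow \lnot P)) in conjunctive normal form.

\lnot R \lor ((\lnot Q \lor P) \to (\lnot Q \leftrightarrow \lnot P))
⇔ \lnot R \lor \lnot (\lnot Q \lor P) \lor (\lnot Q \leftrightarrow \lnot P)   [eliminate \to]
⇔ \lnot R \lor \lnot (\lnot Q \lor P) \lor ((\lnot Q \to \lnot P) \land (\lnot P \to \lnot Q))   [eliminate \leftrightarrow]
⇔ \lnot R \lor \lnot (\lnot Q \lor P) \lor ((\lnot \lnot Q \lor \lnot P) \land (\lnot P \to \lnot Q))   [eliminate \to]
⇔ \lnot R \lor \lnot (\lnot Q \lor P) \lor ((\lnot \lnot Q \lor \lnot P) \land (\lnot \lnot P \lor \lnot Q))   [eliminate \to]
⇔ \lnot R \lor (\lnot \lnot Q \land \lnot P) \lor ((\lnot \lnot Q \lor \lnot P) \land (\lnot \lnot P \lor \lnot Q))   [De Morgan]
⇔ \lnot R \lor (Q \land \lnot P) \lor ((\lnot \lnot Q \lor \lnot P) \land (\lnot \lnot P \lor \lnot Q))   [double negation]
⇔ \lnot R \lor (Q \land \lnot P) \lor ((Q \lor \lnot P) \land (\lnot \lnot P \lor \lnot Q))   [double negation]
⇔ \lnot R \lor (Q \land \lnot P) \lor ((Q \lor \lnot P) \land (P \lor \lnot Q))   [double negation]
⇔ (\lnot R \lor Q \lor Q \lor \lnot P) \land (\lnot R \lor Q \lor P \lor \lnot Q) \land (\lnot R \lor \lnot P \lor Q \lor \lnot P) \land (\lnot R \lor \lnot P \lor P \lor \lnot Q)   [distribute \lor over \land]
⇔ \lnot R \lor Q \lor \lnot P   [simplify]

\lnot R \lor Q \lor \lnot P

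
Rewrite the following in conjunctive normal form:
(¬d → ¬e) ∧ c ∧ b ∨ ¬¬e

(c ∨ e) ∧ (b ∨ e)

(¬d → ¬e) ∧ c ∧ b ∨ ¬¬e
⇔ (¬¬d ∨ ¬e) ∧ c ∧ b ∨ ¬¬e   — eliminate →
⇔ (d ∨ ¬e) ∧ c ∧ b ∨ ¬¬e   — double negation
⇔ (d ∨ ¬e) ∧ c ∧ b ∨ e   — double negation
⇔ (d ∨ ¬e ∨ e) ∧ (c ∨ e) ∧ (b ∨ e)   — distribute ∨ over ∧
⇔ (c ∨ e) ∧ (b ∨ e)   — simplify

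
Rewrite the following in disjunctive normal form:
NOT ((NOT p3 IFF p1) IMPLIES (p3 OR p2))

NOT ((NOT p3 IFF p1) IMPLIES (p3 OR p2))
≡ NOT (NOT (NOT p3 IFF p1) OR p3 OR p2)
≡ NOT (NOT ((NOT p3 IMPLIES p1) AND (p1 IMPLIES NOT p3)) OR p3 OR p2)
≡ NOT (NOT ((NOT NOT p3 OR p1) AND (p1 IMPLIES NOT p3)) OR p3 OR p2)
≡ NOT (NOT ((NOT NOT p3 OR p1) AND (NOT p1 OR NOT p3)) OR p3 OR p2)
≡ NOT NOT ((NOT NOT p3 OR p1) AND (NOT p1 OR NOT p3)) AND NOT p3 AND NOT p2
≡ (NOT NOT p3 OR p1) AND (NOT p1 OR NOT p3) AND NOT p3 AND NOT p2
≡ (p3 OR p1) AND (NOT p1 OR NOT p3) AND NOT p3 AND NOT p2
≡ (p3 AND NOT p1 AND NOT p3 AND NOT p2) OR (p3 AND NOT p3 AND NOT p3 AND NOT p2) OR (p1 AND NOT p1 AND NOT p3 AND NOT p2) OR (p1 AND NOT p3 AND NOT p3 AND NOT p2)
≡ p1 AND NOT p3 AND NOT p2

p1 AND NOT p3 AND NOT p2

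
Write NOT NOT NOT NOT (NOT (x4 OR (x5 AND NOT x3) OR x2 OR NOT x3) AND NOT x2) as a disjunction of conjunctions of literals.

NOT NOT NOT NOT (NOT (x4 OR (x5 AND NOT x3) OR x2 OR NOT x3) AND NOT x2)
≡ NOT NOT (NOT (x4 OR (x5 AND NOT x3) OR x2 OR NOT x3) AND NOT x2)
≡ NOT (x4 OR (x5 AND NOT x3) OR x2 OR NOT x3) AND NOT x2
≡ NOT x4 AND NOT (x5 AND NOT x3) AND NOT x2 AND NOT NOT x3 AND NOT x2
≡ NOT x4 AND (NOT x5 OR NOT NOT x3) AND NOT x2 AND NOT NOT x3 AND NOT x2
≡ NOT x4 AND (NOT x5 OR x3) AND NOT x2 AND NOT NOT x3 AND NOT x2
≡ NOT x4 AND (NOT x5 OR x3) AND NOT x2 AND x3 AND NOT x2
≡ (NOT x4 AND NOT x5 AND NOT x2 AND x3 AND NOT x2) OR (NOT x4 AND x3 AND NOT x2 AND x3 AND NOT x2)
≡ NOT x4 AND x3 AND NOT x2

NOT x4 AND x3 AND NOT x2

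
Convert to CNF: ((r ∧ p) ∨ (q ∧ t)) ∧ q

(r ∨ t) ∧ (p ∨ t) ∧ q

((r ∧ p) ∨ (q ∧ t)) ∧ q
≡ (r ∨ q) ∧ (r ∨ t) ∧ (p ∨ q) ∧ (p ∨ t) ∧ q   [distribute ∨ over ∧]
≡ (r ∨ t) ∧ (p ∨ t) ∧ q   [simplify]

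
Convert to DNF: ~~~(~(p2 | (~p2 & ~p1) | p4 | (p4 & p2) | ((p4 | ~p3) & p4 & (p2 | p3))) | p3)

(p2 & ~p3) | (~p2 & ~p1 & ~p3) | (p4 & ~p3)

~~~(~(p2 | (~p2 & ~p1) | p4 | (p4 & p2) | ((p4 | ~p3) & p4 & (p2 | p3))) | p3)
⇔ ~(~(p2 | (~p2 & ~p1) | p4 | (p4 & p2) | ((p4 | ~p3) & p4 & (p2 | p3))) | p3)
⇔ ~~(p2 | (~p2 & ~p1) | p4 | (p4 & p2) | ((p4 | ~p3) & p4 & (p2 | p3))) & ~p3
⇔ (p2 | (~p2 & ~p1) | p4 | (p4 & p2) | ((p4 | ~p3) & p4 & (p2 | p3))) & ~p3
⇔ (p2 & ~p3) | (~p2 & ~p1 & ~p3) | (p4 & ~p3) | (p4 & p2 & ~p3) | (p4 & p4 & p2 & ~p3) | (p4 & p4 & p3 & ~p3) | (~p3 & p4 & p2 & ~p3) | (~p3 & p4 & p3 & ~p3)
⇔ (p2 & ~p3) | (~p2 & ~p1 & ~p3) | (p4 & ~p3)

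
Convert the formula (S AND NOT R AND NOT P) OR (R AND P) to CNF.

(S OR R) AND (S OR P) AND (NOT R OR P) AND (NOT P OR R)

(S AND NOT R AND NOT P) OR (R AND P)
≡ (S OR R) AND (S OR P) AND (NOT R OR R) AND (NOT R OR P) AND (NOT P OR R) AND (NOT P OR P)   [distribute OR over AND]
≡ (S OR R) AND (S OR P) AND (NOT R OR P) AND (NOT P OR R)   [simplify]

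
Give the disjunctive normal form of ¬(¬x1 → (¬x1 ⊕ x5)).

¬x1 ∧ x5

¬(¬x1 → (¬x1 ⊕ x5))
≡ ¬(¬¬x1 ∨ (¬x1 ⊕ x5))
≡ ¬(¬¬x1 ∨ (¬x1 ∧ ¬x5) ∨ (¬¬x1 ∧ x5))
≡ ¬¬¬x1 ∧ ¬(¬x1 ∧ ¬x5) ∧ ¬(¬¬x1 ∧ x5)
≡ ¬x1 ∧ ¬(¬x1 ∧ ¬x5) ∧ ¬(¬¬x1 ∧ x5)
≡ ¬x1 ∧ (¬¬x1 ∨ ¬¬x5) ∧ ¬(¬¬x1 ∧ x5)
≡ ¬x1 ∧ (x1 ∨ ¬¬x5) ∧ ¬(¬¬x1 ∧ x5)
≡ ¬x1 ∧ (x1 ∨ x5) ∧ ¬(¬¬x1 ∧ x5)
≡ ¬x1 ∧ (x1 ∨ x5) ∧ (¬¬¬x1 ∨ ¬x5)
≡ ¬x1 ∧ (x1 ∨ x5) ∧ (¬x1 ∨ ¬x5)
≡ (¬x1 ∧ x1 ∧ ¬x1) ∨ (¬x1 ∧ x1 ∧ ¬x5) ∨ (¬x1 ∧ x5 ∧ ¬x1) ∨ (¬x1 ∧ x5 ∧ ¬x5)
≡ ¬x1 ∧ x5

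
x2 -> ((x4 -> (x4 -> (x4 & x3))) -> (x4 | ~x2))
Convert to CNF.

x2 -> ((x4 -> (x4 -> (x4 & x3))) -> (x4 | ~x2))
≡ ~x2 | ((x4 -> (x4 -> (x4 & x3))) -> (x4 | ~x2))
≡ ~x2 | ~(x4 -> (x4 -> (x4 & x3))) | x4 | ~x2
≡ ~x2 | ~(~x4 | (x4 -> (x4 & x3))) | x4 | ~x2
≡ ~x2 | ~(~x4 | ~x4 | (x4 & x3)) | x4 | ~x2
≡ ~x2 | (~~x4 & ~~x4 & ~(x4 & x3)) | x4 | ~x2
≡ ~x2 | (x4 & ~~x4 & ~(x4 & x3)) | x4 | ~x2
≡ ~x2 | (x4 & x4 & ~(x4 & x3)) | x4 | ~x2
≡ ~x2 | (x4 & x4 & (~x4 | ~x3)) | x4 | ~x2
≡ (~x2 | x4 | x4 | ~x2) & (~x2 | x4 | x4 | ~x2) & (~x2 | ~x4 | ~x3 | x4 | ~x2)
≡ ~x2 | x4

~x2 | x4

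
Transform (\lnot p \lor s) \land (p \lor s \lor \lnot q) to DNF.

(\lnot p \lor s) \land (p \lor s \lor \lnot q)
= \lnot p \land p \lor \lnot p \land s \lor \lnot p \land \lnot q \lor s \land p \lor s \land s \lor s \land \lnot q   [distribute \land over \lor]
= \lnot p \land \lnot q \lor s   [simplify]

\lnot p \land \lnot q \lor s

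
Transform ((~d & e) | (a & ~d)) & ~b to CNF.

((~d & e) | (a & ~d)) & ~b
≡ (~d | a) & (~d | ~d) & (e | a) & (e | ~d) & ~b
≡ ~d & (e | a) & ~b

~d & (e | a) & ~b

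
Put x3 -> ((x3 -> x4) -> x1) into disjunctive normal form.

~x3 | (x3 & ~x4) | x1

x3 -> ((x3 -> x4) -> x1)
≡ ~x3 | ((x3 -> x4) -> x1)   [eliminate ->]
≡ ~x3 | ~(x3 -> x4) | x1   [eliminate ->]
≡ ~x3 | ~(~x3 | x4) | x1   [eliminate ->]
≡ ~x3 | (~~x3 & ~x4) | x1   [De Morgan]
≡ ~x3 | (x3 & ~x4) | x1   [double negation]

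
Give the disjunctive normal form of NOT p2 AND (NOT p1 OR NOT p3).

(NOT p2 AND NOT p1) OR (NOT p2 AND NOT p3)

NOT p2 AND (NOT p1 OR NOT p3)
= (NOT p2 AND NOT p1) OR (NOT p2 AND NOT p3)   [distribute AND over OR]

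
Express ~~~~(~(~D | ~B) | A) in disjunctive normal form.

~~~~(~(~D | ~B) | A)
⇔ ~~(~(~D | ~B) | A)
⇔ ~(~D | ~B) | A
⇔ (~~D & ~~B) | A
⇔ (D & ~~B) | A
⇔ (D & B) | A

(D & B) | A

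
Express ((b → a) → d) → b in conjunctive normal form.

¬d ∨ b

((b → a) → d) → b
≡ ¬((b → a) → d) ∨ b   — eliminate →
≡ ¬(¬(b → a) ∨ d) ∨ b   — eliminate →
≡ ¬(¬(¬b ∨ a) ∨ d) ∨ b   — eliminate →
≡ (¬¬(¬b ∨ a) ∧ ¬d) ∨ b   — De Morgan
≡ ((¬b ∨ a) ∧ ¬d) ∨ b   — double negation
≡ (¬b ∨ a ∨ b) ∧ (¬d ∨ b)   — distribute ∨ over ∧
≡ ¬d ∨ b   — simplify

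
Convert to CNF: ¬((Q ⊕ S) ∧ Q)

¬((Q ⊕ S) ∧ Q)
⇔ ¬((Q ∨ S) ∧ ¬(Q ∧ S) ∧ Q)   [expand ⊕]
⇔ ¬(Q ∨ S) ∨ ¬¬(Q ∧ S) ∨ ¬Q   [De Morgan]
⇔ (¬Q ∧ ¬S) ∨ ¬¬(Q ∧ S) ∨ ¬Q   [De Morgan]
⇔ (¬Q ∧ ¬S) ∨ (Q ∧ S) ∨ ¬Q   [double negation]
⇔ (¬Q ∨ Q ∨ ¬Q) ∧ (¬Q ∨ S ∨ ¬Q) ∧ (¬S ∨ Q ∨ ¬Q) ∧ (¬S ∨ S ∨ ¬Q)   [distribute ∨ over ∧]
⇔ ¬Q ∨ S   [simplify]

¬Q ∨ S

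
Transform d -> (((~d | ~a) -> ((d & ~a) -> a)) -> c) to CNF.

~d | ~a | c

d -> (((~d | ~a) -> ((d & ~a) -> a)) -> c)
≡ ~d | (((~d | ~a) -> ((d & ~a) -> a)) -> c)   (eliminate ->)
≡ ~d | ~((~d | ~a) -> ((d & ~a) -> a)) | c   (eliminate ->)
≡ ~d | ~(~(~d | ~a) | ((d & ~a) -> a)) | c   (eliminate ->)
≡ ~d | ~(~(~d | ~a) | ~(d & ~a) | a) | c   (eliminate ->)
≡ ~d | (~~(~d | ~a) & ~~(d & ~a) & ~a) | c   (De Morgan)
≡ ~d | ((~d | ~a) & ~~(d & ~a) & ~a) | c   (double negation)
≡ ~d | ((~d | ~a) & d & ~a & ~a) | c   (double negation)
≡ (~d | ~d | ~a | c) & (~d | d | c) & (~d | ~a | c) & (~d | ~a | c)   (distribute | over &)
≡ ~d | ~a | c   (simplify)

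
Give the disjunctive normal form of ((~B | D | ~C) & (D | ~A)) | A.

(~B & ~A) | D | (~C & ~A) | A

((~B | D | ~C) & (D | ~A)) | A
≡ (~B & D) | (~B & ~A) | (D & D) | (D & ~A) | (~C & D) | (~C & ~A) | A
≡ (~B & ~A) | D | (~C & ~A) | A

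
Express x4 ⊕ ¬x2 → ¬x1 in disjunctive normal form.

¬x4 ∧ x2 ∨ ¬x2 ∧ x4 ∨ ¬x1

x4 ⊕ ¬x2 → ¬x1
= ¬(x4 ⊕ ¬x2) ∨ ¬x1
= ¬(x4 ∧ ¬¬x2 ∨ ¬x4 ∧ ¬x2) ∨ ¬x1
= ¬(x4 ∧ ¬¬x2) ∧ ¬(¬x4 ∧ ¬x2) ∨ ¬x1
= (¬x4 ∨ ¬¬¬x2) ∧ ¬(¬x4 ∧ ¬x2) ∨ ¬x1
= (¬x4 ∨ ¬x2) ∧ ¬(¬x4 ∧ ¬x2) ∨ ¬x1
= (¬x4 ∨ ¬x2) ∧ (¬¬x4 ∨ ¬¬x2) ∨ ¬x1
= (¬x4 ∨ ¬x2) ∧ (x4 ∨ ¬¬x2) ∨ ¬x1
= (¬x4 ∨ ¬x2) ∧ (x4 ∨ x2) ∨ ¬x1
= ¬x4 ∧ x4 ∨ ¬x4 ∧ x2 ∨ ¬x2 ∧ x4 ∨ ¬x2 ∧ x2 ∨ ¬x1
= ¬x4 ∧ x2 ∨ ¬x2 ∧ x4 ∨ ¬x1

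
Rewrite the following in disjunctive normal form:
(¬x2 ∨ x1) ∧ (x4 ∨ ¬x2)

¬x2 ∨ (x1 ∧ x4)

(¬x2 ∨ x1) ∧ (x4 ∨ ¬x2)
⇔ (¬x2 ∧ x4) ∨ (¬x2 ∧ ¬x2) ∨ (x1 ∧ x4) ∨ (x1 ∧ ¬x2)   (distribute ∧ over ∨)
⇔ ¬x2 ∨ (x1 ∧ x4)   (simplify)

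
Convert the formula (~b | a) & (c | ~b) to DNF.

(~b | a) & (c | ~b)
= (~b & c) | (~b & ~b) | (a & c) | (a & ~b)   [distribute & over |]
= ~b | (a & c)   [simplify]

~b | (a & c)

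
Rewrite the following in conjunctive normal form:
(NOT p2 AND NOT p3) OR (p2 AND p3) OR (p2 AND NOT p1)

(NOT p2 OR p3 OR NOT p1) AND (NOT p3 OR p2)

(NOT p2 AND NOT p3) OR (p2 AND p3) OR (p2 AND NOT p1)
⇔ (NOT p2 OR p2 OR p2) AND (NOT p2 OR p2 OR NOT p1) AND (NOT p2 OR p3 OR p2) AND (NOT p2 OR p3 OR NOT p1) AND (NOT p3 OR p2 OR p2) AND (NOT p3 OR p2 OR NOT p1) AND (NOT p3 OR p3 OR p2) AND (NOT p3 OR p3 OR NOT p1)
⇔ (NOT p2 OR p3 OR NOT p1) AND (NOT p3 OR p2)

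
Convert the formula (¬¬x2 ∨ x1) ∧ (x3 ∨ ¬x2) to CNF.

(¬¬x2 ∨ x1) ∧ (x3 ∨ ¬x2)
⇔ (x2 ∨ x1) ∧ (x3 ∨ ¬x2)   — double negation

(x2 ∨ x1) ∧ (x3 ∨ ¬x2)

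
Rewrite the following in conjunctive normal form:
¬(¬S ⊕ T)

¬(¬S ⊕ T)
≡ ¬((¬S ∨ T) ∧ ¬(¬S ∧ T))   (expand ⊕)
≡ ¬(¬S ∨ T) ∨ ¬¬(¬S ∧ T)   (De Morgan)
≡ (¬¬S ∧ ¬T) ∨ ¬¬(¬S ∧ T)   (De Morgan)
≡ (S ∧ ¬T) ∨ ¬¬(¬S ∧ T)   (double negation)
≡ (S ∧ ¬T) ∨ (¬S ∧ T)   (double negation)
≡ (S ∨ ¬S) ∧ (S ∨ T) ∧ (¬T ∨ ¬S) ∧ (¬T ∨ T)   (distribute ∨ over ∧)
≡ (S ∨ T) ∧ (¬T ∨ ¬S)   (simplify)

(S ∨ T) ∧ (¬T ∨ ¬S)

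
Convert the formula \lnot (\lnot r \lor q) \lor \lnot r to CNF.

\lnot (\lnot r \lor q) \lor \lnot r
⇔ (\lnot \lnot r \land \lnot q) \lor \lnot r   [De Morgan]
⇔ (r \land \lnot q) \lor \lnot r   [double negation]
⇔ (r \lor \lnot r) \land (\lnot q \lor \lnot r)   [distribute \lor over \land]
⇔ \lnot q \lor \lnot r   [simplify]

\lnot q \lor \lnot r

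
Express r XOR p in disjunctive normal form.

(r AND NOT p) OR (NOT r AND p)

r XOR p
≡ (r AND NOT p) OR (NOT r AND p)   [expand XOR]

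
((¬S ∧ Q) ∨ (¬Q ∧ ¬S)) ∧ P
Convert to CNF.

((¬S ∧ Q) ∨ (¬Q ∧ ¬S)) ∧ P
≡ (¬S ∨ ¬Q) ∧ (¬S ∨ ¬S) ∧ (Q ∨ ¬Q) ∧ (Q ∨ ¬S) ∧ P   — distribute ∨ over ∧
≡ ¬S ∧ P   — simplify

¬S ∧ P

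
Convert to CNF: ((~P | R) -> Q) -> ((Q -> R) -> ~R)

~Q | ~R

((~P | R) -> Q) -> ((Q -> R) -> ~R)
≡ ~((~P | R) -> Q) | ((Q -> R) -> ~R)   [eliminate ->]
≡ ~(~(~P | R) | Q) | ((Q -> R) -> ~R)   [eliminate ->]
≡ ~(~(~P | R) | Q) | ~(Q -> R) | ~R   [eliminate ->]
≡ ~(~(~P | R) | Q) | ~(~Q | R) | ~R   [eliminate ->]
≡ (~~(~P | R) & ~Q) | ~(~Q | R) | ~R   [De Morgan]
≡ ((~P | R) & ~Q) | ~(~Q | R) | ~R   [double negation]
≡ ((~P | R) & ~Q) | (~~Q & ~R) | ~R   [De Morgan]
≡ ((~P | R) & ~Q) | (Q & ~R) | ~R   [double negation]
≡ (~P | R | Q | ~R) & (~P | R | ~R | ~R) & (~Q | Q | ~R) & (~Q | ~R | ~R)   [distribute | over &]
≡ ~Q | ~R   [simplify]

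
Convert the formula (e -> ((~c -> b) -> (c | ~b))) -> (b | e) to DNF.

b | e

(e -> ((~c -> b) -> (c | ~b))) -> (b | e)
= ~(e -> ((~c -> b) -> (c | ~b))) | b | e   (eliminate ->)
= ~(~e | ((~c -> b) -> (c | ~b))) | b | e   (eliminate ->)
= ~(~e | ~(~c -> b) | c | ~b) | b | e   (eliminate ->)
= ~(~e | ~(~~c | b) | c | ~b) | b | e   (eliminate ->)
= (~~e & ~~(~~c | b) & ~c & ~~b) | b | e   (De Morgan)
= (e & ~~(~~c | b) & ~c & ~~b) | b | e   (double negation)
= (e & (~~c | b) & ~c & ~~b) | b | e   (double negation)
= (e & (c | b) & ~c & ~~b) | b | e   (double negation)
= (e & (c | b) & ~c & b) | b | e   (double negation)
= (e & c & ~c & b) | (e & b & ~c & b) | b | e   (distribute & over |)
= b | e   (simplify)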